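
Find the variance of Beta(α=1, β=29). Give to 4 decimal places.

Var = αβ/[(α+β)²(α+β+1)] = (1×29)/(30²×31) = 29/27900 = 0.0010.

0.0010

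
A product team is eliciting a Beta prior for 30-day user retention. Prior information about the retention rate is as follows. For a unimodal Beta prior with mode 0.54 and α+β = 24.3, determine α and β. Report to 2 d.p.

For α,β>1 the mode is (α−1)/(α+β−2), so α = mode·(κ−2)+1 = 0.54×22.3+1 = 13.04.
And β = (1−mode)·(κ−2)+1 = 0.46×22.3+1 = 11.26.

α = 13.04, β = 11.26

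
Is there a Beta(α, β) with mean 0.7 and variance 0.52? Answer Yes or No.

A Beta with mean μ has variance μ(1−μ)/(α+β+1) < μ(1−μ).
Here μ(1−μ) = 0.7×0.3 = 0.21, and 0.52 ≥ 0.21.

No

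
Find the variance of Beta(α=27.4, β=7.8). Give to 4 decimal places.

μ = 27.4/35.2 = 0.778409; Var = μ(1−μ)/(α+β+1) = 0.1724884/36.2 = 0.0048.

0.0048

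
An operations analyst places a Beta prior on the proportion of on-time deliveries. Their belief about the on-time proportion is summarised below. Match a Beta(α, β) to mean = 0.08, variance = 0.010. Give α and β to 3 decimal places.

Write ν = α+β; then α = μν and Var = μ(1−μ)/(ν+1).
ν = μ(1−μ)/Var − 1 = 0.0736/0.010 − 1 = 6.3600.
α = 0.08·6.3600 = 0.509, β = 0.92·6.3600 = 5.851.

α = 0.509, β = 5.851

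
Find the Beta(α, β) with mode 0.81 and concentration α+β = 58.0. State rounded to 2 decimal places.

α = 46.36, β = 11.64

Since the density peak of Beta(α,β) is at (α−1)/(α+β−2),
α = 1 + 0.81(58.0−2) = 46.36 and β = 58.0 − 46.36 = 11.64.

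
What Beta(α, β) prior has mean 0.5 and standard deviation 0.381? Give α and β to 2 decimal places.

First σ² = 0.145161. Setting α = μn, β = (1−μ)n with n = α+β,
μ(1−μ)/(n+1) = 0.145161 ⇒ n+1 = 0.25/0.145161 = 1.7222 ⇒ n = 0.7222.
Hence α = 0.5×0.7222 = 0.36, β = 0.5×0.7222 = 0.36.

α = 0.36, β = 0.36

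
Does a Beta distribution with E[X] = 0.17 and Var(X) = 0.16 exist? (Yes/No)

For any Beta, Var(X) < E[X]·(1−E[X]).
Here μ(1−μ) = 0.17×0.83 = 0.1411, and 0.16 ≥ 0.1411.

No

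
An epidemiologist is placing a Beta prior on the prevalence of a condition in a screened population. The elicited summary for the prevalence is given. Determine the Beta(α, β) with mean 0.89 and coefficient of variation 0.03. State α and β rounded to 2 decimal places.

σ = CV·μ = 0.03×0.89 = 0.02670, so σ² = 0.000713.
s+1 = μ(1−μ)/σ² = 0.0979/0.000713 = 137.3283, so s = α+β = 136.3283.
α = μs = 121.33, β = (1−μ)s = 15.00.

α = 121.33, β = 15.00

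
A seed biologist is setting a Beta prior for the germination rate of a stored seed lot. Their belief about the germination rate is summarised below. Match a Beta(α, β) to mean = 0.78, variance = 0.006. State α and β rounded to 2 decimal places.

By moment matching, α+β = μ(1−μ)/σ² − 1 = (0.78·0.22)/0.006 − 1 = 28.6000 − 1 = 27.6000.
Since α/(α+β) = μ, α = 0.78·27.6000 = 21.53 and β = 0.22·27.6000 = 6.07.

α = 21.53, β = 6.07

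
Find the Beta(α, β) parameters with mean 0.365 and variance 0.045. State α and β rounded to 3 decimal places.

Write ν = α+β; then α = μν and Var = μ(1−μ)/(ν+1).
ν = μ(1−μ)/Var − 1 = 0.231775/0.045 − 1 = 4.1506.
α = 0.365·4.1506 = 1.515, β = 0.635·4.1506 = 2.636.

α = 1.515, β = 2.636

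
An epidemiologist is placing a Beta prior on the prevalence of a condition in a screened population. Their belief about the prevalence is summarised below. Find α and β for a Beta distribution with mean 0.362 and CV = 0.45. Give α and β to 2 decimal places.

α = 2.79, β = 4.91

Var = (CV·μ)² = (0.45×0.362)² = 0.026536.
α+β = μ(1−μ)/Var − 1 = 0.230956/0.026536 − 1 = 7.7034.
Thus α = 0.362·7.7034 = 2.79 and β = 0.638·7.7034 = 4.91.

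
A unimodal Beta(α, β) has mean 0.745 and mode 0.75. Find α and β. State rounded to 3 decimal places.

α = 74.500, β = 25.500

With s = α+β: μ = α/s and mode = (α−1)/(s−2). Eliminating α = μs,
μs − 1 = m(s−2) ⇒ s(μ−m) = 1−2m ⇒ s = -0.50/-0.005 = 100.0000.
So α = μs = 74.500, β = (1−μ)s = 25.500.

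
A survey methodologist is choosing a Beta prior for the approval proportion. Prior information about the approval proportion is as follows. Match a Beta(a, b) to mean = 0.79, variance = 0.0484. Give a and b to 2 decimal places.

By moment matching, a+b = μ(1−μ)/σ² − 1 = (0.79·0.21)/0.0484 − 1 = 3.4277 − 1 = 2.4277.
Since a/(a+b) = μ, a = 0.79·2.4277 = 1.92 and b = 0.21·2.4277 = 0.51.

a = 1.92, b = 0.51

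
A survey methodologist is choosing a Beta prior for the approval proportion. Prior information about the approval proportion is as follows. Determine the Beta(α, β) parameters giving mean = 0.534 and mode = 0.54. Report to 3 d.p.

α = 7.120, β = 6.213

Let s = α+β. Mean gives α = μs = 0.534s; mode gives (α−1)/(s−2) = 0.54.
Substituting: 0.534s − 1 = 0.54(s−2) = 0.54s − 1.08, so -0.006s = -0.08 and s = 13.3333.
Then α = 0.534×13.3333 = 7.120 and β = s−α = 6.213.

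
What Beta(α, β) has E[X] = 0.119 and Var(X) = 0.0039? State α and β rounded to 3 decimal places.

Let s = α+β. The Beta variance is μ(1−μ)/(s+1).
So s+1 = μ(1−μ)/σ² = (0.119×0.881)/0.0039 = 0.104839/0.0039 = 26.8818, giving s = 25.8818.
Then α = μs = 0.119×25.8818 = 3.080 and β = (1−μ)s = 0.881×25.8818 = 22.802.

α = 3.080, β = 22.802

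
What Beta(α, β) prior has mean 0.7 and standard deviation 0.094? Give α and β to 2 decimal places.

First σ² = 0.008836. Setting α = μn, β = (1−μ)n with n = α+β,
μ(1−μ)/(n+1) = 0.008836 ⇒ n+1 = 0.21/0.008836 = 23.7664 ⇒ n = 22.7664.
Hence α = 0.7×22.7664 = 15.94, β = 0.3×22.7664 = 6.83.

α = 15.94, β = 6.83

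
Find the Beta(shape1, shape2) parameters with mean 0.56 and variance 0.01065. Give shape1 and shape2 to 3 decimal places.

shape1 = 12.396, shape2 = 9.740

By moment matching, shape1+shape2 = μ(1−μ)/σ² − 1 = (0.56·0.44)/0.01065 − 1 = 23.1362 − 1 = 22.1362.
Since shape1/(shape1+shape2) = μ, shape1 = 0.56·22.1362 = 12.396 and shape2 = 0.44·22.1362 = 9.740.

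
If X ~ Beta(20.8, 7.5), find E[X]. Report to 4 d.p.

E[X] = α/(α+β) = 20.8/28.3 = 0.7350.

0.7350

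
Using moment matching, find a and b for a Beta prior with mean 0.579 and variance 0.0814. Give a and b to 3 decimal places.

Write ν = a+b; then a = μν and Var = μ(1−μ)/(ν+1).
ν = μ(1−μ)/Var − 1 = 0.243759/0.0814 − 1 = 1.9946.
a = 0.579·1.9946 = 1.155, b = 0.421·1.9946 = 0.840.

a = 1.155, b = 0.840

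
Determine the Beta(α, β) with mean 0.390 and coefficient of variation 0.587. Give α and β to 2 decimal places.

α = 1.38, β = 2.16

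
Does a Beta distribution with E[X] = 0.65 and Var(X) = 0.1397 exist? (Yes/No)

A Beta with mean μ has variance μ(1−μ)/(α+β+1) < μ(1−μ).
Here μ(1−μ) = 0.65×0.35 = 0.2275, and 0.1397 < 0.2275.

Yes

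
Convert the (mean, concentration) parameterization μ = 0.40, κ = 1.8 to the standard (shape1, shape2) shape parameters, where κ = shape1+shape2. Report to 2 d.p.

shape1 = 0.72, shape2 = 1.08

Split κ in proportion μ : (1−μ): shape1 = 0.40·1.8 = 0.72, shape2 = 1.8 − 0.72 = 1.08.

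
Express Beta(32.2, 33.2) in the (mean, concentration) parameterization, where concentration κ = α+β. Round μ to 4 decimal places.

μ = 0.4924, κ = 65.4

κ = α+β = 32.2+33.2 = 65.4; μ = α/κ = 32.2/65.4 = 0.4924.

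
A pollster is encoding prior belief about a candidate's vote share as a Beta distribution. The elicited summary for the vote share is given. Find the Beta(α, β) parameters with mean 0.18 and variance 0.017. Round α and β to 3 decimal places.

Write ν = α+β; then α = μν and Var = μ(1−μ)/(ν+1).
ν = μ(1−μ)/Var − 1 = 0.1476/0.017 − 1 = 7.6824.
α = 0.18·7.6824 = 1.383, β = 0.82·7.6824 = 6.300.

α = 1.383, β = 6.300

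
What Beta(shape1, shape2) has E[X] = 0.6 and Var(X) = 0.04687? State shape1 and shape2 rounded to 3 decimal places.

Write ν = shape1+shape2; then shape1 = μν and Var = μ(1−μ)/(ν+1).
ν = μ(1−μ)/Var − 1 = 0.24/0.04687 − 1 = 4.1205.
shape1 = 0.6·4.1205 = 2.472, shape2 = 0.4·4.1205 = 1.648.

shape1 = 2.472, shape2 = 1.648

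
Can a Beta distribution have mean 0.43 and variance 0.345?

No

The Beta variance bound is σ² < μ(1−μ).
Here μ(1−μ) = 0.43×0.57 = 0.2451, and 0.345 ≥ 0.2451.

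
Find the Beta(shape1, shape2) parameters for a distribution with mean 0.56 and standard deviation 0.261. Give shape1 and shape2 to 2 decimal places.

shape1 = 1.47, shape2 = 1.15

Variance = 0.261² = 0.068121. The moment-matching identity shape1+shape2 = μ(1−μ)/Var − 1 gives
shape1+shape2 = 0.2464/0.068121 − 1 = 2.6171, so shape1 = μ·2.6171 = 1.47 and shape2 = (1−μ)·2.6171 = 1.15.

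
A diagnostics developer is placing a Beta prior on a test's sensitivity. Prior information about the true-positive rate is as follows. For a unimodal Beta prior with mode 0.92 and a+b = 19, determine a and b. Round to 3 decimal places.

For a,b>1 the mode is (a−1)/(a+b−2), so a = mode·(κ−2)+1 = 0.92×17+1 = 16.640.
And b = (1−mode)·(κ−2)+1 = 0.08×17+1 = 2.360.

a = 16.640, b = 2.360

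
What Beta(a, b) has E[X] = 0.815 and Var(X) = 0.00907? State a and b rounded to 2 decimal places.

a = 12.73, b = 2.89

Let s = a+b. The Beta variance is μ(1−μ)/(s+1).
So s+1 = μ(1−μ)/σ² = (0.815×0.185)/0.00907 = 0.150775/0.00907 = 16.6235, giving s = 15.6235.
Then a = μs = 0.815×15.6235 = 12.73 and b = (1−μ)s = 0.185×15.6235 = 2.89.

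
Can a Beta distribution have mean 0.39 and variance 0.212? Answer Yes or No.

Yes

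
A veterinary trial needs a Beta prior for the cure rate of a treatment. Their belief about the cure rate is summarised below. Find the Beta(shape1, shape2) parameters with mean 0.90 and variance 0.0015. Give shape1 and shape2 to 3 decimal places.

shape1 = 53.100, shape2 = 5.900

By moment matching, shape1+shape2 = μ(1−μ)/σ² − 1 = (0.90·0.10)/0.0015 − 1 = 60.0000 − 1 = 59.0000.
Since shape1/(shape1+shape2) = μ, shape1 = 0.90·59.0000 = 53.100 and shape2 = 0.10·59.0000 = 5.900.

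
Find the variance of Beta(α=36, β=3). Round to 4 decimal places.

μ = 36/39 = 0.923077; Var = μ(1−μ)/(α+β+1) = 0.0710059/40 = 0.0018.

0.0018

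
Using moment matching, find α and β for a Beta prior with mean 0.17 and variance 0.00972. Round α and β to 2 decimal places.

By moment matching, α+β = μ(1−μ)/σ² − 1 = (0.17·0.83)/0.00972 − 1 = 14.5165 − 1 = 13.5165.
Since α/(α+β) = μ, α = 0.17·13.5165 = 2.30 and β = 0.83·13.5165 = 11.22.

α = 2.30, β = 11.22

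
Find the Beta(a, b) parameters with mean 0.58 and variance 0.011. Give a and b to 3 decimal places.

a = 12.264, b = 8.881

By moment matching, a+b = μ(1−μ)/σ² − 1 = (0.58·0.42)/0.011 − 1 = 22.1455 − 1 = 21.1455.
Since a/(a+b) = μ, a = 0.58·21.1455 = 12.264 and b = 0.42·21.1455 = 8.881.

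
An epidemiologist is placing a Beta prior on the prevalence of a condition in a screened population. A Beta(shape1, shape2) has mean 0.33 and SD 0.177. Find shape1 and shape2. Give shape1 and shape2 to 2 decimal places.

shape1 = 2.00, shape2 = 4.06

σ² = 0.177² = 0.031329.
With s = shape1+shape2, Var = μ(1−μ)/(s+1), so s+1 = (0.33×0.67)/0.031329 = 7.0574 and s = 6.0574.
shape1 = μs = 2.00, shape2 = (1−μ)s = 4.06.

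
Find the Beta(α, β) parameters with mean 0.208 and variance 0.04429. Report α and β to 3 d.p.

By moment matching, α+β = μ(1−μ)/σ² − 1 = (0.208·0.792)/0.04429 − 1 = 3.7195 − 1 = 2.7195.
Since α/(α+β) = μ, α = 0.208·2.7195 = 0.566 and β = 0.792·2.7195 = 2.154.

α = 0.566, β = 2.154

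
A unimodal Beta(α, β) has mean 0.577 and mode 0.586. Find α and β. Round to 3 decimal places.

α = 11.027, β = 8.084

Let s = α+β. Mean gives α = μs = 0.577s; mode gives (α−1)/(s−2) = 0.586.
Substituting: 0.577s − 1 = 0.586(s−2) = 0.586s − 1.172, so -0.009s = -0.172 and s = 19.1111.
Then α = 0.577×19.1111 = 11.027 and β = s−α = 8.084.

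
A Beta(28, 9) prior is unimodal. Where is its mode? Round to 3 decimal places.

With α,β > 1, mode = (α−1)/(α+β−2) = 27/35 = 0.771.

0.771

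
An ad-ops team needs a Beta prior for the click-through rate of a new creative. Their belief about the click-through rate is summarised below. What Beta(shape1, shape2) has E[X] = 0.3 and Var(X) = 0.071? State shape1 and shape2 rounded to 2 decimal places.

Write ν = shape1+shape2; then shape1 = μν and Var = μ(1−μ)/(ν+1).
ν = μ(1−μ)/Var − 1 = 0.21/0.071 − 1 = 1.9577.
shape1 = 0.3·1.9577 = 0.59, shape2 = 0.7·1.9577 = 1.37.

shape1 = 0.59, shape2 = 1.37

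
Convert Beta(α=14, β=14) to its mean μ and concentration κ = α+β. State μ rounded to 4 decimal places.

μ = 0.5000, κ = 28

κ = α+β = 14+14 = 28; μ = α/κ = 14/28 = 0.5000.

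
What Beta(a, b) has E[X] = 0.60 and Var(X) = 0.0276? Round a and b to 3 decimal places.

Write ν = a+b; then a = μν and Var = μ(1−μ)/(ν+1).
ν = μ(1−μ)/Var − 1 = 0.2400/0.0276 − 1 = 7.6957.
a = 0.60·7.6957 = 4.617, b = 0.40·7.6957 = 3.078.

a = 4.617, b = 3.078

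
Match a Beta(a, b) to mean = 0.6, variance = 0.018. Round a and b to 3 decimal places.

Write ν = a+b; then a = μν and Var = μ(1−μ)/(ν+1).
ν = μ(1−μ)/Var − 1 = 0.24/0.018 − 1 = 12.3333.
a = 0.6·12.3333 = 7.400, b = 0.4·12.3333 = 4.933.

a = 7.400, b = 4.933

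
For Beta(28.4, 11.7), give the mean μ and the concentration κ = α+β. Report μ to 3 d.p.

μ = 0.708, κ = 40.1

κ = α+β = 28.4+11.7 = 40.1; μ = α/κ = 28.4/40.1 = 0.708.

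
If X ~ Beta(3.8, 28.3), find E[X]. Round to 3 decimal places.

0.118

E[X] = α/(α+β) = 3.8/32.1 = 0.118.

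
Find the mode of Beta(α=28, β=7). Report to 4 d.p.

0.8182

With α,β > 1, mode = (α−1)/(α+β−2) = 27/33 = 0.8182.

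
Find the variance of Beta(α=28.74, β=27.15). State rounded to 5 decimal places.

α+β = 55.89 and αβ = 780.2910, so Var = αβ/[(α+β)²(α+β+1)] = 780.2910/177706.843569 = 0.00439.

0.00439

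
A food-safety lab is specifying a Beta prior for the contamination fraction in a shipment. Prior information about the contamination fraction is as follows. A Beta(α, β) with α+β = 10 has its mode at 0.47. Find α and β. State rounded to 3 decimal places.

α = 4.760, β = 5.240

For α,β>1 the mode is (α−1)/(α+β−2), so α = mode·(κ−2)+1 = 0.47×8+1 = 4.760.
And β = (1−mode)·(κ−2)+1 = 0.53×8+1 = 5.240.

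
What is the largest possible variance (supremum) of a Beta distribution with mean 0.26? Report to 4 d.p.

0.1924

For fixed mean μ the Beta variance is μ(1−μ)/(α+β+1), increasing as α+β decreases.
Its least upper bound (not attained) is μ(1−μ) = 0.26·0.74 = 0.1924.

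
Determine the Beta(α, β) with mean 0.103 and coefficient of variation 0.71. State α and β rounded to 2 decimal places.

α = 1.68, β = 14.60

σ = CV·μ = 0.71×0.103 = 0.07313, so σ² = 0.005348.
s+1 = μ(1−μ)/σ² = 0.092391/0.005348 = 17.2758, so s = α+β = 16.2758.
α = μs = 1.68, β = (1−μ)s = 14.60.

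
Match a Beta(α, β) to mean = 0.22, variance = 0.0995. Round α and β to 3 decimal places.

α = 0.159, β = 0.565

By moment matching, α+β = μ(1−μ)/σ² − 1 = (0.22·0.78)/0.0995 − 1 = 1.7246 − 1 = 0.7246.
Since α/(α+β) = μ, α = 0.22·0.7246 = 0.159 and β = 0.78·0.7246 = 0.565.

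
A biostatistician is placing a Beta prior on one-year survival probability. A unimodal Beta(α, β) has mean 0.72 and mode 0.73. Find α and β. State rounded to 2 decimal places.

α = 33.12, β = 12.88

With s = α+β: μ = α/s and mode = (α−1)/(s−2). Eliminating α = μs,
μs − 1 = m(s−2) ⇒ s(μ−m) = 1−2m ⇒ s = -0.46/-0.01 = 46.0000.
So α = μs = 33.12, β = (1−μ)s = 12.88.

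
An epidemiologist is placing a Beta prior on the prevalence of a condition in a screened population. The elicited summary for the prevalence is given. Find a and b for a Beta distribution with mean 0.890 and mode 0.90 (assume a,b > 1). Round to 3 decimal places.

a = 71.200, b = 8.800

Let s = a+b. Mean gives a = μs = 0.890s; mode gives (a−1)/(s−2) = 0.90.
Substituting: 0.890s − 1 = 0.90(s−2) = 0.90s − 1.80, so -0.010s = -0.80 and s = 80.0000.
Then a = 0.890×80.0000 = 71.200 and b = s−a = 8.800.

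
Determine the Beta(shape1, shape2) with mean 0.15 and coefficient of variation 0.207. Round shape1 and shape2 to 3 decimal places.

σ = CV·μ = 0.207×0.15 = 0.03105, so σ² = 0.000964.
s+1 = μ(1−μ)/σ² = 0.1275/0.000964 = 132.2473, so s = shape1+shape2 = 131.2473.
shape1 = μs = 19.687, shape2 = (1−μ)s = 111.560.

shape1 = 19.687, shape2 = 111.560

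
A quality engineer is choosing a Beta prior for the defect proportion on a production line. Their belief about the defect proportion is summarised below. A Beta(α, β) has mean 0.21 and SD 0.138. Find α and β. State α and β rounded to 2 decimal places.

Variance = 0.138² = 0.019044. The moment-matching identity α+β = μ(1−μ)/Var − 1 gives
α+β = 0.1659/0.019044 − 1 = 7.7114, so α = μ·7.7114 = 1.62 and β = (1−μ)·7.7114 = 6.09.

α = 1.62, β = 6.09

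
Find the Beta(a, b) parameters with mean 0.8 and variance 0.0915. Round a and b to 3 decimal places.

Write ν = a+b; then a = μν and Var = μ(1−μ)/(ν+1).
ν = μ(1−μ)/Var − 1 = 0.16/0.0915 − 1 = 0.7486.
a = 0.8·0.7486 = 0.599, b = 0.2·0.7486 = 0.150.

a = 0.599, b = 0.150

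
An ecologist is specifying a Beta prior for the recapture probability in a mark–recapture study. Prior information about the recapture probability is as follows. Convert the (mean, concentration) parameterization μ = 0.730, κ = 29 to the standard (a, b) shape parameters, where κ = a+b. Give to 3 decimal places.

a = μκ = 0.730×29 = 21.170 and b = (1−μ)κ = 0.270×29 = 7.830.

a = 21.170, b = 7.830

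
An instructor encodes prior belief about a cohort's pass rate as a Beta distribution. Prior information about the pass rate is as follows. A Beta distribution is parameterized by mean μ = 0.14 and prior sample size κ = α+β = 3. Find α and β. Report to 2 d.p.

α = 0.42, β = 2.58

Split κ in proportion μ : (1−μ): α = 0.14·3 = 0.42, β = 3 − 0.42 = 2.58.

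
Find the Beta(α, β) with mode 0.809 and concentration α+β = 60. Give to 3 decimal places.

α = 47.922, β = 12.078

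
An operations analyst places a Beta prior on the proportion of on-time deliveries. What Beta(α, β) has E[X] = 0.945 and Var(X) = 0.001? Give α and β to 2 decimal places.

α = 48.17, β = 2.80

Let s = α+β. The Beta variance is μ(1−μ)/(s+1).
So s+1 = μ(1−μ)/σ² = (0.945×0.055)/0.001 = 0.051975/0.001 = 51.9750, giving s = 50.9750.
Then α = μs = 0.945×50.9750 = 48.17 and β = (1−μ)s = 0.055×50.9750 = 2.80.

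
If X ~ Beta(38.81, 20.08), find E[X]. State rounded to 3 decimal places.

E[X] = α/(α+β) = 38.81/58.89 = 0.659.

0.659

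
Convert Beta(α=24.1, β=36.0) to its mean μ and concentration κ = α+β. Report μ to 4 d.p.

μ = 0.4010, κ = 60.1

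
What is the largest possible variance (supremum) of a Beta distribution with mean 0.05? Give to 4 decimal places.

0.0475

Var = μ(1−μ)/(α+β+1), which approaches μ(1−μ) as α+β → 0.
So the supremum is μ(1−μ) = 0.05×0.95 = 0.0475.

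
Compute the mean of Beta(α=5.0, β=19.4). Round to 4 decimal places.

E[X] = α/(α+β) = 5.0/24.4 = 0.2049.

0.2049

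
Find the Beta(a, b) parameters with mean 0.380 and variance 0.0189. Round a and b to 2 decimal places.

a = 4.36, b = 7.11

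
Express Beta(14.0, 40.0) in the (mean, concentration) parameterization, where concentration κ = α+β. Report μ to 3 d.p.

μ = 0.259, κ = 54.0

κ = α+β = 14.0+40.0 = 54.0; μ = α/κ = 14.0/54.0 = 0.259.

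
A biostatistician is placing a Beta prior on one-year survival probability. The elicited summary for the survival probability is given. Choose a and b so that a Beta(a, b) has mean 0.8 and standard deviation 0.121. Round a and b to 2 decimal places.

a = 7.94, b = 1.99

First σ² = 0.014641. Setting a = μn, b = (1−μ)n with n = a+b,
μ(1−μ)/(n+1) = 0.014641 ⇒ n+1 = 0.16/0.014641 = 10.9282 ⇒ n = 9.9282.
Hence a = 0.8×9.9282 = 7.94, b = 0.2×9.9282 = 1.99.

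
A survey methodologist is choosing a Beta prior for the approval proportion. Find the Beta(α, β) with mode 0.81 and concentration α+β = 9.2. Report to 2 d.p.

For α,β>1 the mode is (α−1)/(α+β−2), so α = mode·(κ−2)+1 = 0.81×7.2+1 = 6.83.
And β = (1−mode)·(κ−2)+1 = 0.19×7.2+1 = 2.37.

α = 6.83, β = 2.37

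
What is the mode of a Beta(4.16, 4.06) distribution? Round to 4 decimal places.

With α,β > 1, mode = (α−1)/(α+β−2) = 3.16/6.22 = 0.5080.

0.5080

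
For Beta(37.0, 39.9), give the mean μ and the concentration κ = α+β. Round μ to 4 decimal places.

μ = 0.4811, κ = 76.9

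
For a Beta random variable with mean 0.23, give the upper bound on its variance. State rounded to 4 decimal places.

Var = μ(1−μ)/(α+β+1), which approaches μ(1−μ) as α+β → 0.
So the supremum is μ(1−μ) = 0.23×0.77 = 0.1771.

0.1771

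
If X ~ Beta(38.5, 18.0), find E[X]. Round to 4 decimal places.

0.6814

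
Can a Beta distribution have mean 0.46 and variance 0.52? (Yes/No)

A Beta with mean μ has variance μ(1−μ)/(α+β+1) < μ(1−μ).
Here μ(1−μ) = 0.46×0.54 = 0.2484, and 0.52 ≥ 0.2484.

No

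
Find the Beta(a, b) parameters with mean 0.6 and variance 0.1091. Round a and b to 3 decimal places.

a = 0.720, b = 0.480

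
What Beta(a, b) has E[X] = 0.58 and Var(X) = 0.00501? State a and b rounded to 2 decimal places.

a = 27.62, b = 20.00

Write ν = a+b; then a = μν and Var = μ(1−μ)/(ν+1).
ν = μ(1−μ)/Var − 1 = 0.2436/0.00501 − 1 = 47.6228.
a = 0.58·47.6228 = 27.62, b = 0.42·47.6228 = 20.00.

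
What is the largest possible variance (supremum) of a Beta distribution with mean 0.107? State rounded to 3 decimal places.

0.096

For fixed mean μ the Beta variance is μ(1−μ)/(α+β+1), increasing as α+β decreases.
Its least upper bound (not attained) is μ(1−μ) = 0.107·0.893 = 0.096.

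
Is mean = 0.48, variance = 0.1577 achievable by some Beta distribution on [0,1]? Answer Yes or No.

Yes

A Beta with mean μ has variance μ(1−μ)/(α+β+1) < μ(1−μ).
Here μ(1−μ) = 0.48×0.52 = 0.2496, and 0.1577 < 0.2496.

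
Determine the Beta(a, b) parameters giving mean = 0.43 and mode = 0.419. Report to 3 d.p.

Let s = a+b. Mean gives a = μs = 0.43s; mode gives (a−1)/(s−2) = 0.419.
Substituting: 0.43s − 1 = 0.419(s−2) = 0.419s − 0.838, so 0.011s = 0.162 and s = 14.7273.
Then a = 0.43×14.7273 = 6.333 and b = s−a = 8.395.

a = 6.333, b = 8.395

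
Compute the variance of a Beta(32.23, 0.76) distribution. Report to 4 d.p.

Var = αβ/[(α+β)²(α+β+1)] = (32.23×0.76)/(32.99²×33.99) = 24.4948/36992.679999 = 0.0007.

0.0007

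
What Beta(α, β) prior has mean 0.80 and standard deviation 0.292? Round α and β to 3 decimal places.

Variance = 0.292² = 0.085264. The moment-matching identity α+β = μ(1−μ)/Var − 1 gives
α+β = 0.1600/0.085264 − 1 = 0.8765, so α = μ·0.8765 = 0.701 and β = (1−μ)·0.8765 = 0.175.

α = 0.701, β = 0.175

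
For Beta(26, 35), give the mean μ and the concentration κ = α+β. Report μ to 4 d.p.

κ = α+β = 26+35 = 61; μ = α/κ = 26/61 = 0.4262.

μ = 0.4262, κ = 61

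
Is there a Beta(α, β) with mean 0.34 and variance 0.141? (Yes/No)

A Beta with mean μ has variance μ(1−μ)/(α+β+1) < μ(1−μ).
Here μ(1−μ) = 0.34×0.66 = 0.2244, and 0.141 < 0.2244.

Yes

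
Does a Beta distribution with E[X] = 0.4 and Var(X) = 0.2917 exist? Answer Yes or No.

No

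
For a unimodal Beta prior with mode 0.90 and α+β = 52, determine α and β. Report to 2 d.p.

Mode = (α−1)/(κ−2) with κ = α+β, so α−1 = 0.90·50 = 45.00.
α = 46.00; β = κ − α = 6.00.

α = 46.00, β = 6.00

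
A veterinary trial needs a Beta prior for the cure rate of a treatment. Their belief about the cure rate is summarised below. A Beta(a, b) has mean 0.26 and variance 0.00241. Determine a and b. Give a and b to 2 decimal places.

a = 20.50, b = 58.34

By moment matching, a+b = μ(1−μ)/σ² − 1 = (0.26·0.74)/0.00241 − 1 = 79.8340 − 1 = 78.8340.
Since a/(a+b) = μ, a = 0.26·78.8340 = 20.50 and b = 0.74·78.8340 = 58.34.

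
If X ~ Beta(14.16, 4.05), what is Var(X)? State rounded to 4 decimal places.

α+β = 18.21 and αβ = 57.3480, so Var = αβ/[(α+β)²(α+β+1)] = 57.3480/6370.114761 = 0.0090.

0.0090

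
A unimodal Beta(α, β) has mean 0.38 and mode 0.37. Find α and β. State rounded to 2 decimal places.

α = 9.88, β = 16.12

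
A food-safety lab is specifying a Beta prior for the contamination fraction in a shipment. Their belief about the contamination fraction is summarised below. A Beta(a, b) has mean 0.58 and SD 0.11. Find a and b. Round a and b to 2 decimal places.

First σ² = 0.0121. Setting a = μn, b = (1−μ)n with n = a+b,
μ(1−μ)/(n+1) = 0.0121 ⇒ n+1 = 0.2436/0.0121 = 20.1322 ⇒ n = 19.1322.
Hence a = 0.58×19.1322 = 11.10, b = 0.42×19.1322 = 8.04.

a = 11.10, b = 8.04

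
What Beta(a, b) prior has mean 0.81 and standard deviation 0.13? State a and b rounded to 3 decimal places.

a = 6.566, b = 1.540

Variance = 0.13² = 0.0169. The moment-matching identity a+b = μ(1−μ)/Var − 1 gives
a+b = 0.1539/0.0169 − 1 = 8.1065, so a = μ·8.1065 = 6.566 and b = (1−μ)·8.1065 = 1.540.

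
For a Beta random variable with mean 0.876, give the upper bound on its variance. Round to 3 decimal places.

For fixed mean μ the Beta variance is μ(1−μ)/(α+β+1), increasing as α+β decreases.
Its least upper bound (not attained) is μ(1−μ) = 0.876·0.124 = 0.109.

0.109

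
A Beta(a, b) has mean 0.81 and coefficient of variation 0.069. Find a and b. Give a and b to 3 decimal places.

σ = CV·μ = 0.069×0.81 = 0.05589, so σ² = 0.003124.
s+1 = μ(1−μ)/σ² = 0.1539/0.003124 = 49.2686, so s = a+b = 48.2686.
a = μs = 39.098, b = (1−μ)s = 9.171.

a = 39.098, b = 9.171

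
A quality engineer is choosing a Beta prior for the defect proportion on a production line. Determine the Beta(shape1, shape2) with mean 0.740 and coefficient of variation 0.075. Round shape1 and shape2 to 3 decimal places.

Var = (CV·μ)² = (0.075×0.740)² = 0.003080.
shape1+shape2 = μ(1−μ)/Var − 1 = 0.192400/0.003080 − 1 = 61.4625.
Thus shape1 = 0.740·61.4625 = 45.482 and shape2 = 0.260·61.4625 = 15.980.

shape1 = 45.482, shape2 = 15.980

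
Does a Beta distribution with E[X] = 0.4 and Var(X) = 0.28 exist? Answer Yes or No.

For any Beta, Var(X) < E[X]·(1−E[X]).
Here μ(1−μ) = 0.4×0.6 = 0.24, and 0.28 ≥ 0.24.

No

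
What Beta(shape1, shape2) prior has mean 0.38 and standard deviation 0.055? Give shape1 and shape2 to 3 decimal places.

shape1 = 29.216, shape2 = 47.668

σ² = 0.055² = 0.003025.
With s = shape1+shape2, Var = μ(1−μ)/(s+1), so s+1 = (0.38×0.62)/0.003025 = 77.8843 and s = 76.8843.
shape1 = μs = 29.216, shape2 = (1−μ)s = 47.668.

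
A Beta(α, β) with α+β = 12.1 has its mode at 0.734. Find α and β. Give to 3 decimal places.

α = 8.413, β = 3.687

Since the density peak of Beta(α,β) is at (α−1)/(α+β−2),
α = 1 + 0.734(12.1−2) = 8.413 and β = 12.1 − 8.413 = 3.687.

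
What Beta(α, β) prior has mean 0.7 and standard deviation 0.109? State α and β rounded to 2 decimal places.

α = 11.67, β = 5.00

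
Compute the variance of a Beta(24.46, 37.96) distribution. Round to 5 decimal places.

α+β = 62.42 and αβ = 928.5016, so Var = αβ/[(α+β)²(α+β+1)] = 928.5016/247100.580888 = 0.00376.

0.00376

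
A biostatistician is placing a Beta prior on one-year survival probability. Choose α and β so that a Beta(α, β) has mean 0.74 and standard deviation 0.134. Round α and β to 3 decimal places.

σ² = 0.134² = 0.017956.
With s = α+β, Var = μ(1−μ)/(s+1), so s+1 = (0.74×0.26)/0.017956 = 10.7151 and s = 9.7151.
α = μs = 7.189, β = (1−μ)s = 2.526.

α = 7.189, β = 2.526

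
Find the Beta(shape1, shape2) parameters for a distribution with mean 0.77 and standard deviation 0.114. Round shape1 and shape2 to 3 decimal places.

First σ² = 0.012996. Setting shape1 = μn, shape2 = (1−μ)n with n = shape1+shape2,
μ(1−μ)/(n+1) = 0.012996 ⇒ n+1 = 0.1771/0.012996 = 13.6273 ⇒ n = 12.6273.
Hence shape1 = 0.77×12.6273 = 9.723, shape2 = 0.23×12.6273 = 2.904.

shape1 = 9.723, shape2 = 2.904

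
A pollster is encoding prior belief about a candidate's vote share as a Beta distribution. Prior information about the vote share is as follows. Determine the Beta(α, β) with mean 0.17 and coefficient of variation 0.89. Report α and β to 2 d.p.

Var = (CV·μ)² = (0.89×0.17)² = 0.022892.
α+β = μ(1−μ)/Var − 1 = 0.1411/0.022892 − 1 = 5.1638.
Thus α = 0.17·5.1638 = 0.88 and β = 0.83·5.1638 = 4.29.

α = 0.88, β = 4.29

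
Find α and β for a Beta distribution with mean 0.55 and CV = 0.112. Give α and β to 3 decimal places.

Var = (CV·μ)² = (0.112×0.55)² = 0.003795.
α+β = μ(1−μ)/Var − 1 = 0.2475/0.003795 − 1 = 64.2250.
Thus α = 0.55·64.2250 = 35.324 and β = 0.45·64.2250 = 28.901.

α = 35.324, β = 28.901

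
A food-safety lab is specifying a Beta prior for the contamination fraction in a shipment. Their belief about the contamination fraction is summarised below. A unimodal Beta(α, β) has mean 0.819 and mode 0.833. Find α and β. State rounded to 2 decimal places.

α = 38.96, β = 8.61

Let s = α+β. Mean gives α = μs = 0.819s; mode gives (α−1)/(s−2) = 0.833.
Substituting: 0.819s − 1 = 0.833(s−2) = 0.833s − 1.666, so -0.014s = -0.666 and s = 47.5714.
Then α = 0.819×47.5714 = 38.96 and β = s−α = 8.61.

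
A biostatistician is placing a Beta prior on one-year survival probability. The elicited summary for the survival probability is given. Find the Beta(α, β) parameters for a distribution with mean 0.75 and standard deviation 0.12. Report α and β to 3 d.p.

α = 9.016, β = 3.005

Variance = 0.12² = 0.0144. The moment-matching identity α+β = μ(1−μ)/Var − 1 gives
α+β = 0.1875/0.0144 − 1 = 12.0208, so α = μ·12.0208 = 9.016 and β = (1−μ)·12.0208 = 3.005.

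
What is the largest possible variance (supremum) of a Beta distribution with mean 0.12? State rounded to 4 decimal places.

For fixed mean μ the Beta variance is μ(1−μ)/(α+β+1), increasing as α+β decreases.
Its least upper bound (not attained) is μ(1−μ) = 0.12·0.88 = 0.1056.

0.1056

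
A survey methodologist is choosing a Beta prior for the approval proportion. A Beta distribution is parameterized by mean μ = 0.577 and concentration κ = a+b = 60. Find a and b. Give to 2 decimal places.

a = 34.62, b = 25.38

Split κ in proportion μ : (1−μ): a = 0.577·60 = 34.62, b = 60 − 34.62 = 25.38.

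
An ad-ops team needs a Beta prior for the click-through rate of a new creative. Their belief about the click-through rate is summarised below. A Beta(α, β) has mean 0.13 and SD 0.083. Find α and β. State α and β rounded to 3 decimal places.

First σ² = 0.006889. Setting α = μn, β = (1−μ)n with n = α+β,
μ(1−μ)/(n+1) = 0.006889 ⇒ n+1 = 0.1131/0.006889 = 16.4175 ⇒ n = 15.4175.
Hence α = 0.13×15.4175 = 2.004, β = 0.87×15.4175 = 13.413.

α = 2.004, β = 13.413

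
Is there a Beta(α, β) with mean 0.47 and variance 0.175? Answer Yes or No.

Yes

For any Beta, Var(X) < E[X]·(1−E[X]).
Here μ(1−μ) = 0.47×0.53 = 0.2491, and 0.175 < 0.2491.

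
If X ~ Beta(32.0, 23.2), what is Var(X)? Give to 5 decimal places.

0.00434

Var = αβ/[(α+β)²(α+β+1)] = (32.0×23.2)/(55.2²×56.2) = 742.40/171243.648 = 0.00434.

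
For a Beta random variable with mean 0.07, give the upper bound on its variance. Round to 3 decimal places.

0.065

For fixed mean μ the Beta variance is μ(1−μ)/(α+β+1), increasing as α+β decreases.
Its least upper bound (not attained) is μ(1−μ) = 0.07·0.93 = 0.065.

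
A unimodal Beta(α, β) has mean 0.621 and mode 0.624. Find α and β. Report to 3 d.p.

Let s = α+β. Mean gives α = μs = 0.621s; mode gives (α−1)/(s−2) = 0.624.
Substituting: 0.621s − 1 = 0.624(s−2) = 0.624s − 1.248, so -0.003s = -0.248 and s = 82.6667.
Then α = 0.621×82.6667 = 51.336 and β = s−α = 31.331.

α = 51.336, β = 31.331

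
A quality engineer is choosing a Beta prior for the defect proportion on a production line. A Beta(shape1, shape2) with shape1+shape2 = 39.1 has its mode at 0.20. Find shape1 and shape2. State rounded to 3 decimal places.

shape1 = 8.420, shape2 = 30.680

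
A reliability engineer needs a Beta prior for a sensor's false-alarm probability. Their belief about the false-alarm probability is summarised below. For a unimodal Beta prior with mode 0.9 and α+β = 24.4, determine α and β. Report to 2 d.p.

α = 21.16, β = 3.24

Mode = (α−1)/(κ−2) with κ = α+β, so α−1 = 0.9·22.4 = 20.16.
α = 21.16; β = κ − α = 3.24.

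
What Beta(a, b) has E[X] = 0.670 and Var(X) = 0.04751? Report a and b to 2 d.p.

a = 2.45, b = 1.21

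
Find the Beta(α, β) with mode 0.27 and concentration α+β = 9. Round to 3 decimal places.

For α,β>1 the mode is (α−1)/(α+β−2), so α = mode·(κ−2)+1 = 0.27×7+1 = 2.890.
And β = (1−mode)·(κ−2)+1 = 0.73×7+1 = 6.110.

α = 2.890, β = 6.110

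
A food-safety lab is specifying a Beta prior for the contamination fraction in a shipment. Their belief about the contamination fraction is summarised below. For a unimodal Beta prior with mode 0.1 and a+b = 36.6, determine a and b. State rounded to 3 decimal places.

Since the density peak of Beta(a,b) is at (a−1)/(a+b−2),
a = 1 + 0.1(36.6−2) = 4.460 and b = 36.6 − 4.460 = 32.140.

a = 4.460, b = 32.140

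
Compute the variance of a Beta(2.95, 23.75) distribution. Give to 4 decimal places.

0.0035

α+β = 26.70 and αβ = 70.0625, so Var = αβ/[(α+β)²(α+β+1)] = 70.0625/19747.053000 = 0.0035.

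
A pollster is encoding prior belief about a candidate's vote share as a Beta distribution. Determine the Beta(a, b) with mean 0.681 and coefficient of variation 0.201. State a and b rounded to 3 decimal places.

σ = CV·μ = 0.201×0.681 = 0.13688, so σ² = 0.018736.
s+1 = μ(1−μ)/σ² = 0.217239/0.018736 = 11.5945, so s = a+b = 10.5945.
a = μs = 7.215, b = (1−μ)s = 3.380.

a = 7.215, b = 3.380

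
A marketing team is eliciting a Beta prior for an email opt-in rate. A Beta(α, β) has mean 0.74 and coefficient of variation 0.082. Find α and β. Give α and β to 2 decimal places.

α = 37.93, β = 13.33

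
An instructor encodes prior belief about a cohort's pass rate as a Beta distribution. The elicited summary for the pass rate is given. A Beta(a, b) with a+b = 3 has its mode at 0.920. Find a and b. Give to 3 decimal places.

a = 1.920, b = 1.080

Mode = (a−1)/(κ−2) with κ = a+b, so a−1 = 0.920·1 = 0.920.
a = 1.920; b = κ − a = 1.080.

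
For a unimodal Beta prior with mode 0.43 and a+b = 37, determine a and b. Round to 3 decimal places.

a = 16.050, b = 20.950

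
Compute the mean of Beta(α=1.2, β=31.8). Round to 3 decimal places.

0.036

The Beta mean is α/(α+β) = 1.2/(1.2+31.8) = 0.036.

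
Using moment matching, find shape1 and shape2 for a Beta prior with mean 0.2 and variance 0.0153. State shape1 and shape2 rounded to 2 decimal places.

By moment matching, shape1+shape2 = μ(1−μ)/σ² − 1 = (0.2·0.8)/0.0153 − 1 = 10.4575 − 1 = 9.4575.
Since shape1/(shape1+shape2) = μ, shape1 = 0.2·9.4575 = 1.89 and shape2 = 0.8·9.4575 = 7.57.

shape1 = 1.89, shape2 = 7.57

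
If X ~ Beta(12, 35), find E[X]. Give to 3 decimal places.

0.255

E[X] = α/(α+β) = 12/47 = 0.255.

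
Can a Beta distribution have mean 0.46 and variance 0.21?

The Beta variance bound is σ² < μ(1−μ).
Here μ(1−μ) = 0.46×0.54 = 0.2484, and 0.21 < 0.2484.

Yes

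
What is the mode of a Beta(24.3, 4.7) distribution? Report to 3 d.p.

The density x^(α−1)(1−x)^(β−1) is maximised at (α−1)/(α+β−2) = 23.3/27.0 = 0.863.

0.863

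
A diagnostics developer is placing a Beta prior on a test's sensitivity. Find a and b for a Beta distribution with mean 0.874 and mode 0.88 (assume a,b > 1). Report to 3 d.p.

a = 110.707, b = 15.960

Let s = a+b. Mean gives a = μs = 0.874s; mode gives (a−1)/(s−2) = 0.88.
Substituting: 0.874s − 1 = 0.88(s−2) = 0.88s − 1.76, so -0.006s = -0.76 and s = 126.6667.
Then a = 0.874×126.6667 = 110.707 and b = s−a = 15.960.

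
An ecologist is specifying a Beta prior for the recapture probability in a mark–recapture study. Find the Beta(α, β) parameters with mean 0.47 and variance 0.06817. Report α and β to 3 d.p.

α = 1.247, β = 1.407

By moment matching, α+β = μ(1−μ)/σ² − 1 = (0.47·0.53)/0.06817 − 1 = 3.6541 − 1 = 2.6541.
Since α/(α+β) = μ, α = 0.47·2.6541 = 1.247 and β = 0.53·2.6541 = 1.407.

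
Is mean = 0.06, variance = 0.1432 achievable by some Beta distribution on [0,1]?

No

For any Beta, Var(X) < E[X]·(1−E[X]).
Here μ(1−μ) = 0.06×0.94 = 0.0564, and 0.1432 ≥ 0.0564.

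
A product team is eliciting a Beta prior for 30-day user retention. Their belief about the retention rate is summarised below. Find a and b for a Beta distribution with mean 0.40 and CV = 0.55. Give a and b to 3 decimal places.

a = 1.583, b = 2.375

Var = (CV·μ)² = (0.55×0.40)² = 0.048400.
a+b = μ(1−μ)/Var − 1 = 0.2400/0.048400 − 1 = 3.9587.
Thus a = 0.40·3.9587 = 1.583 and b = 0.60·3.9587 = 2.375.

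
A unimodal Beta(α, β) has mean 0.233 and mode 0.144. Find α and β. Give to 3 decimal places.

α = 1.864, β = 6.136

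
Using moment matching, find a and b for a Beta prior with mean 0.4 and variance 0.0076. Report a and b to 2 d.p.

Let s = a+b. The Beta variance is μ(1−μ)/(s+1).
So s+1 = μ(1−μ)/σ² = (0.4×0.6)/0.0076 = 0.24/0.0076 = 31.5789, giving s = 30.5789.
Then a = μs = 0.4×30.5789 = 12.23 and b = (1−μ)s = 0.6×30.5789 = 18.35.

a = 12.23, b = 18.35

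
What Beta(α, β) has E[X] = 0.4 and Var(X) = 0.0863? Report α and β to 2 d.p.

α = 0.71, β = 1.07

Let s = α+β. The Beta variance is μ(1−μ)/(s+1).
So s+1 = μ(1−μ)/σ² = (0.4×0.6)/0.0863 = 0.24/0.0863 = 2.7810, giving s = 1.7810.
Then α = μs = 0.4×1.7810 = 0.71 and β = (1−μ)s = 0.6×1.7810 = 1.07.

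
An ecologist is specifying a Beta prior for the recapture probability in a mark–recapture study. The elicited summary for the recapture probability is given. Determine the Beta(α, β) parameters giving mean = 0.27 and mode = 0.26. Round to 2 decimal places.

α = 12.96, β = 35.04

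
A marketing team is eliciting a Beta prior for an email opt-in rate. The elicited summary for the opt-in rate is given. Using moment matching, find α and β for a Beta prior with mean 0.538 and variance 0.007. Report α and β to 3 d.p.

By moment matching, α+β = μ(1−μ)/σ² − 1 = (0.538·0.462)/0.007 − 1 = 35.5080 − 1 = 34.5080.
Since α/(α+β) = μ, α = 0.538·34.5080 = 18.565 and β = 0.462·34.5080 = 15.943.

α = 18.565, β = 15.943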